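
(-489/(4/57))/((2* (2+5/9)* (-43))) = 250857/7912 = 31.71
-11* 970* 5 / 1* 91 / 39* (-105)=13070750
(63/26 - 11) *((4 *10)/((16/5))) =-5575/52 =-107.21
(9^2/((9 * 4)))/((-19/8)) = -18/19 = -0.95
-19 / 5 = -3.80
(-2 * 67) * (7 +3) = -1340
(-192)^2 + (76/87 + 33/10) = 32075311/870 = 36868.17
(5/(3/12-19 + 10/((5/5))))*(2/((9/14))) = -16/9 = -1.78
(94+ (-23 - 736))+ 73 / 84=-55787 / 84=-664.13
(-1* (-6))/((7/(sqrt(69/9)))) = 2.37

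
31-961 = -930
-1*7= -7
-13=-13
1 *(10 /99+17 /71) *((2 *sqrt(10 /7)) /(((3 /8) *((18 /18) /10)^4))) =382880000 *sqrt(70) /147609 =21701.96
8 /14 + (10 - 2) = 60 /7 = 8.57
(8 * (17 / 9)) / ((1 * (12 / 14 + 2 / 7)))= 13.22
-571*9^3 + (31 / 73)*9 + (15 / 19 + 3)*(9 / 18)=-416253.28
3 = 3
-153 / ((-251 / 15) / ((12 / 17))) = 1620 / 251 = 6.45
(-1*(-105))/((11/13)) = 124.09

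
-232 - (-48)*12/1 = 344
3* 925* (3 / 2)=8325 / 2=4162.50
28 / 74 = 14 / 37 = 0.38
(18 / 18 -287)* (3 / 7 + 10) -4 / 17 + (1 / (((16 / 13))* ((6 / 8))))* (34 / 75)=-159703001 / 53550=-2982.32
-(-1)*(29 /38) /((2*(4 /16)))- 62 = -60.47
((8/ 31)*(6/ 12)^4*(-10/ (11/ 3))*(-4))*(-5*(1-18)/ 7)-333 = -789771/ 2387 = -330.86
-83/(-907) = 0.09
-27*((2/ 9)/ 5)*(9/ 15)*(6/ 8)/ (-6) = 9/ 100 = 0.09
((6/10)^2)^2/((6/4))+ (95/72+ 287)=12978263/45000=288.41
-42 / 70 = -3 / 5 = -0.60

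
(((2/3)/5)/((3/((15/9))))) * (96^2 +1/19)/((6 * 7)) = 25015/1539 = 16.25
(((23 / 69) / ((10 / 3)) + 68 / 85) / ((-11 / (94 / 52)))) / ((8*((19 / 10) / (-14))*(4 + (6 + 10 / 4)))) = 0.01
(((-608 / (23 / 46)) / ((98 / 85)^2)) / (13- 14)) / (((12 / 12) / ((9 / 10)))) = 1976760 / 2401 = 823.31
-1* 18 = -18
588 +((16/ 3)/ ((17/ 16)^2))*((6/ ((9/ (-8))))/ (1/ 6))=378724/ 867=436.82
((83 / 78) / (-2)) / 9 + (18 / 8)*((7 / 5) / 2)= 21283 / 14040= 1.52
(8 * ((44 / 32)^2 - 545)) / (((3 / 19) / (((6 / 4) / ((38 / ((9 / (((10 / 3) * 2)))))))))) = -938493 / 640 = -1466.40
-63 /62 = -1.02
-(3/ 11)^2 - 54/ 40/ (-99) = -147/ 2420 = -0.06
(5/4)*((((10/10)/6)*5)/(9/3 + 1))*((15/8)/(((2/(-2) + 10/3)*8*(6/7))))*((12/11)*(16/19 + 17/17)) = 13125/214016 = 0.06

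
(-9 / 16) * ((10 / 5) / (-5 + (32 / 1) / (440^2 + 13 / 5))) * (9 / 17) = 78409053 / 658227080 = 0.12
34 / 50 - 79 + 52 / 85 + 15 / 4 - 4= -132529 / 1700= -77.96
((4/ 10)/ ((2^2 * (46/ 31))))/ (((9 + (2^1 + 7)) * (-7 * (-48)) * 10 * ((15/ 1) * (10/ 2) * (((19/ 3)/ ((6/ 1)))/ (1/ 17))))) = 31/ 37442160000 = 0.00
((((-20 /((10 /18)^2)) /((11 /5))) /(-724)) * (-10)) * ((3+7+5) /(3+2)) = -2430 /1991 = -1.22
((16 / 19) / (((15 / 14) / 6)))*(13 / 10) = 2912 / 475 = 6.13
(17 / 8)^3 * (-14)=-34391 / 256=-134.34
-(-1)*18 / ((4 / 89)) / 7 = 801 / 14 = 57.21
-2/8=-1/4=-0.25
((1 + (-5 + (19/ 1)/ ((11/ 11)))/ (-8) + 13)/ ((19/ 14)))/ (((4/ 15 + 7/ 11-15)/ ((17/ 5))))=-192423/ 88388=-2.18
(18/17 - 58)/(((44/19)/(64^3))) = -109576192/17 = -6445658.35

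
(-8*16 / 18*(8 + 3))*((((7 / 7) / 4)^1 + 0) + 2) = -176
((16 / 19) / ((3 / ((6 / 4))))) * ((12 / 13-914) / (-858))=47480 / 105963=0.45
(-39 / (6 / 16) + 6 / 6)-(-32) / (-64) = -207 / 2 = -103.50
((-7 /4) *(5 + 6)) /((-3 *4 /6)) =77 /8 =9.62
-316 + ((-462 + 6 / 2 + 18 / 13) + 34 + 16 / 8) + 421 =-4116 / 13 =-316.62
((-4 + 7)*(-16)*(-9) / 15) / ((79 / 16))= 2304 / 395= 5.83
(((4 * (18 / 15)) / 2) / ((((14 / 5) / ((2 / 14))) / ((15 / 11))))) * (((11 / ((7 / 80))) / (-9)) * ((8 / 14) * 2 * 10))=-64000 / 2401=-26.66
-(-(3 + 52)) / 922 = 55 / 922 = 0.06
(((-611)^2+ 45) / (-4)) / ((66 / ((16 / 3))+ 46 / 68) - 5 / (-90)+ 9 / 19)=-310107132 / 45119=-6873.09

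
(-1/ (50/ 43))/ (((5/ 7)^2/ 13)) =-27391/ 1250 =-21.91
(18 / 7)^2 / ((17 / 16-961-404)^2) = 82944 / 23335923121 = 0.00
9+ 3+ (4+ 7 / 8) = 135 / 8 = 16.88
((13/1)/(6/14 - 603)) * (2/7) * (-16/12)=52/6327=0.01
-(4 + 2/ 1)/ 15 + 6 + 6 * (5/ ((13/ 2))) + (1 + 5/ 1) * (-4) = -896/ 65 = -13.78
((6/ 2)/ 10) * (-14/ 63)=-1/ 15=-0.07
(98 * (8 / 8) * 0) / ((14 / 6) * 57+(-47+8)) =0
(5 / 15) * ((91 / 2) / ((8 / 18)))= 34.12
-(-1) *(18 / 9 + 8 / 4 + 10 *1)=14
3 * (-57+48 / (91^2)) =-1415907 / 8281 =-170.98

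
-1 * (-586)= 586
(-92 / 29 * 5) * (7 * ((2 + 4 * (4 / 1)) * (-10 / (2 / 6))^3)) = 1564920000 / 29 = 53962758.62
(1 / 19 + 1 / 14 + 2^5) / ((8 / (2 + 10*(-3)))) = -8545 / 76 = -112.43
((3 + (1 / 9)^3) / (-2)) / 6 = -547 / 2187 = -0.25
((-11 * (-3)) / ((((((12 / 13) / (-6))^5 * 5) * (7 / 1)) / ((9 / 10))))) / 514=-110274021 / 5756800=-19.16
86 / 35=2.46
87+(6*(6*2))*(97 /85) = 169.16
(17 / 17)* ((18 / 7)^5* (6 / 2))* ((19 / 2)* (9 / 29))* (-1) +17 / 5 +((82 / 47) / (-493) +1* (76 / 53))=-3521516863037 / 3558630145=-989.57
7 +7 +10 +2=26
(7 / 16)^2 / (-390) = -49 / 99840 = -0.00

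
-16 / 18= -0.89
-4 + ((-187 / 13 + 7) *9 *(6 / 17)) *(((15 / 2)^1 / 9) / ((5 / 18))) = -16436 / 221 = -74.37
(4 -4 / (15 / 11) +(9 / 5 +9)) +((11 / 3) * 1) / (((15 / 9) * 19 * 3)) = 1131 / 95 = 11.91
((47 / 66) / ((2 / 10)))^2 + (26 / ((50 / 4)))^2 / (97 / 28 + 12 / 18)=12966326291 / 944707500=13.73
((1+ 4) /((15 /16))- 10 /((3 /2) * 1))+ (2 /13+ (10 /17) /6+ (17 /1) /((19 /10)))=33029 /4199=7.87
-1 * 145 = -145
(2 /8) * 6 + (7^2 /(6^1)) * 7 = 176 /3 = 58.67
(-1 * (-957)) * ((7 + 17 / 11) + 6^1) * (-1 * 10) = -139200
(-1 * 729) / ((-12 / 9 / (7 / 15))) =5103 / 20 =255.15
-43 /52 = -0.83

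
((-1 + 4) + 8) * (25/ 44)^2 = 625/ 176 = 3.55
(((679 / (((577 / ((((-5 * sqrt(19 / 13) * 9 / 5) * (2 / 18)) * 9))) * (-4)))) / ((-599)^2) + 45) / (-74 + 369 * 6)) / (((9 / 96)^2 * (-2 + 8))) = 21728 * sqrt(247) / 4319642913105 + 128 / 321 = 0.40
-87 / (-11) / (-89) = -87 / 979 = -0.09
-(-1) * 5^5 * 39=121875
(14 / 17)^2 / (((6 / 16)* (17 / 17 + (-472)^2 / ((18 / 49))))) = 4704 / 1577424713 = 0.00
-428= -428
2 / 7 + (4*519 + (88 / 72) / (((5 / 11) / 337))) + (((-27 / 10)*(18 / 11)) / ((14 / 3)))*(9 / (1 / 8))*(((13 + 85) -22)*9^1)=-4320683 / 99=-43643.26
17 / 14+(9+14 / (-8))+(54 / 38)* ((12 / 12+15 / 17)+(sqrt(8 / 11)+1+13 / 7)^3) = 733968* sqrt(22) / 112651+259051197 / 4874716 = 83.70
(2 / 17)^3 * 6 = 48 / 4913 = 0.01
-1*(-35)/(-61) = -0.57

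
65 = 65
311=311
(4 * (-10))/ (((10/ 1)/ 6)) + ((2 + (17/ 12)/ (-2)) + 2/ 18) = -1627/ 72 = -22.60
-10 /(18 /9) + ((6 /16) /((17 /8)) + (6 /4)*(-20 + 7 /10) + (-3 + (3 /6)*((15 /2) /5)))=-3062 /85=-36.02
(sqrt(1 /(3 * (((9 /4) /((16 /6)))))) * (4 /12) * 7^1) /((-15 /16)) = -448 * sqrt(2) /405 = -1.56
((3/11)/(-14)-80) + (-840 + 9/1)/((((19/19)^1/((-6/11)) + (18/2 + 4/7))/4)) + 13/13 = -25454557/50050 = -508.58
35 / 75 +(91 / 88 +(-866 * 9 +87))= -10171259 / 1320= -7705.50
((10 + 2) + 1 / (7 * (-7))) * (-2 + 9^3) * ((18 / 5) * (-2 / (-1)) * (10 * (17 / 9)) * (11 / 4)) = 159604126 / 49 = 3257227.06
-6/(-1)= 6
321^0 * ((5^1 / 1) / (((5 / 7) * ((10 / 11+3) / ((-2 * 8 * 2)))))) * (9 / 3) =-7392 / 43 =-171.91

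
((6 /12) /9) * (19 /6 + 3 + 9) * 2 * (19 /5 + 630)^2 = 913873051 /1350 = 676943.00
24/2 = 12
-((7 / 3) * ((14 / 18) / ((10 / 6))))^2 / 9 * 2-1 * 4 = -77702 / 18225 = -4.26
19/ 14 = 1.36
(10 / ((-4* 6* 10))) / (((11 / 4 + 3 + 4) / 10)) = -5 / 117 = -0.04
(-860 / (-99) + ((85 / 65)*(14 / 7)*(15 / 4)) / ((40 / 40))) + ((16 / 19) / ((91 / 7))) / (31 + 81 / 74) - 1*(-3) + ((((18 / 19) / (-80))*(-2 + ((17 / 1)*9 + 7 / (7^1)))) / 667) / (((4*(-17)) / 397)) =56665412452421 / 2634089386500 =21.51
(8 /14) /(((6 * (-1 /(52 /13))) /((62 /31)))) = -16 /21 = -0.76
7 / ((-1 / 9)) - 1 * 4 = -67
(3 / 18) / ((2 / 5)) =5 / 12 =0.42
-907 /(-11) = 907 /11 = 82.45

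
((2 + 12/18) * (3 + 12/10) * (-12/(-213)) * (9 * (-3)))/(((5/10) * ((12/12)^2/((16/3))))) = -64512/355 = -181.72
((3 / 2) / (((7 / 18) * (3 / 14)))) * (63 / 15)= 378 / 5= 75.60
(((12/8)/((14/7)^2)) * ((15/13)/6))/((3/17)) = 85/208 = 0.41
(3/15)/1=1/5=0.20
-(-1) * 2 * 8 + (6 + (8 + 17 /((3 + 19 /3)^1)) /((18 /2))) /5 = 21947 /1260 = 17.42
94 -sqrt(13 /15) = 94 -sqrt(195) /15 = 93.07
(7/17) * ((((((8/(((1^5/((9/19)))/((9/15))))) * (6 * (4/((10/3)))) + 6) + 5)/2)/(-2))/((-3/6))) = 91007/16150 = 5.64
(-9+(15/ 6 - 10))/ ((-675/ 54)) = 33/ 25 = 1.32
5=5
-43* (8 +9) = -731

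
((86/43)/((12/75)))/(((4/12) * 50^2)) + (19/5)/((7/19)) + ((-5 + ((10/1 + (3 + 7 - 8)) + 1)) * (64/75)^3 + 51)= 1566344887/23625000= 66.30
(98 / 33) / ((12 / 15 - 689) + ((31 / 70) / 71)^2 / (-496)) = -0.00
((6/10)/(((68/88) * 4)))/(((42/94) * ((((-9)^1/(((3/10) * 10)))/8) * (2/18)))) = -6204/595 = -10.43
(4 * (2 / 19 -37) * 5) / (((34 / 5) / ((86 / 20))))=-150715 / 323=-466.61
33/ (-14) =-33/ 14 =-2.36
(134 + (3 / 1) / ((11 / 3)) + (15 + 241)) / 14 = 4299 / 154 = 27.92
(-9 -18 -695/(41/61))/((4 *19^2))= -21751/29602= -0.73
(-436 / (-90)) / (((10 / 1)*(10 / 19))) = 2071 / 2250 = 0.92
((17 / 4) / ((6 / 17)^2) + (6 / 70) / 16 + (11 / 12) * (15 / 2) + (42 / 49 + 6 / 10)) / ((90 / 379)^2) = 548852261 / 729000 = 752.88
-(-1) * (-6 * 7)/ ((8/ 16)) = -84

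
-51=-51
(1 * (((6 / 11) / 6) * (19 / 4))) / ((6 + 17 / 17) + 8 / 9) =171 / 3124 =0.05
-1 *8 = -8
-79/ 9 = -8.78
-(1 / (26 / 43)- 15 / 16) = -0.72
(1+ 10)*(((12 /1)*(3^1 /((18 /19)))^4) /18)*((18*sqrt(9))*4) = 1433531 /9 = 159281.22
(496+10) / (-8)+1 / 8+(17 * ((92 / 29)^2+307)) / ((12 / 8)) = 3530.27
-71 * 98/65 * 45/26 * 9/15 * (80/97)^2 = -75.61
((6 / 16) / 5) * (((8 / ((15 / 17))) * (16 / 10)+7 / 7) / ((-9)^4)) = 1163 / 6561000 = 0.00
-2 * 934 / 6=-934 / 3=-311.33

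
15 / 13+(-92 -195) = -3716 / 13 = -285.85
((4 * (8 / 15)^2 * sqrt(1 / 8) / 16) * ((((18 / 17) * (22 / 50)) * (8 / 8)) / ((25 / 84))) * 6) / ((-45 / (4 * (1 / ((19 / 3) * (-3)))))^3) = 0.00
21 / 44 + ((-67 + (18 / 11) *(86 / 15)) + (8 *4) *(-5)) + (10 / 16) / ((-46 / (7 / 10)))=-8790249 / 40480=-217.15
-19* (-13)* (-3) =-741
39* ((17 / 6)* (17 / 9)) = 208.72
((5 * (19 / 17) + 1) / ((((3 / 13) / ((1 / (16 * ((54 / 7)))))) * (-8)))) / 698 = -637 / 15378336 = -0.00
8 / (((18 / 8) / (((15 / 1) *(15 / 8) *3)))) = 300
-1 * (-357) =357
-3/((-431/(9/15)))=9/2155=0.00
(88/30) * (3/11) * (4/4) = 4/5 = 0.80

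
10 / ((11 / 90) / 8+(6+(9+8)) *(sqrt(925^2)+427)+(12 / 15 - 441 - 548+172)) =0.00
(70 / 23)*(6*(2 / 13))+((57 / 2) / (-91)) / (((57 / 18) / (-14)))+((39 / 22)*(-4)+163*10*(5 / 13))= 2052422 / 3289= 624.03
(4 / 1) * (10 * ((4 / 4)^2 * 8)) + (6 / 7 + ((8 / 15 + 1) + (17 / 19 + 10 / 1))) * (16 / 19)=12553664 / 37905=331.19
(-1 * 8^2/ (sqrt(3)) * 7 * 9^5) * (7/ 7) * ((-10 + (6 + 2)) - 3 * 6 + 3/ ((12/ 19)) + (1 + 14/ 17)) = 2012704848 * sqrt(3)/ 17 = 205065121.02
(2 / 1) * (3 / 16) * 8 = 3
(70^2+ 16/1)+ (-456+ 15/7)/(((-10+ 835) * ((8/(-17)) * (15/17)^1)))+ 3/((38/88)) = 7204210323/1463000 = 4924.27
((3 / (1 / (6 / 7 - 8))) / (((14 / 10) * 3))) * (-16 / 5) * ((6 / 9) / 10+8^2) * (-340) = -52278400 / 147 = -355635.37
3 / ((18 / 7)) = 7 / 6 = 1.17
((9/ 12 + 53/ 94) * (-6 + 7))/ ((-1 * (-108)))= 247/ 20304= 0.01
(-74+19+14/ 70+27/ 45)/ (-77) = 271/ 385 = 0.70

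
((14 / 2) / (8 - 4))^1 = 7 / 4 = 1.75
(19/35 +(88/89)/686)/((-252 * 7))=-9231/29916460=-0.00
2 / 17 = 0.12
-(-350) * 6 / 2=1050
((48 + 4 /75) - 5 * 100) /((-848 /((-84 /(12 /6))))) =-29659 /1325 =-22.38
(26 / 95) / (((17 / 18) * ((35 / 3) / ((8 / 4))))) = 2808 / 56525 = 0.05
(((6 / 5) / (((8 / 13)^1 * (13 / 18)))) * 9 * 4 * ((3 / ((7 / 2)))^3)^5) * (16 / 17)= 3656158440062976 / 403542728345155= 9.06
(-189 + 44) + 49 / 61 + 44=-6112 / 61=-100.20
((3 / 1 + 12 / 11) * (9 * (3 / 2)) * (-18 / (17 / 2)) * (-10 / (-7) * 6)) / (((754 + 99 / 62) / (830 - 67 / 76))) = -1281627708300 / 1165131737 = -1099.99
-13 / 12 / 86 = -13 / 1032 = -0.01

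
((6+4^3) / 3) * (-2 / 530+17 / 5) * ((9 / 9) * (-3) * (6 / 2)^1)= -37800 / 53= -713.21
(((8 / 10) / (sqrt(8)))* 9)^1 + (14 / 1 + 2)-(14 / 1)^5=-537808 + 9* sqrt(2) / 5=-537805.45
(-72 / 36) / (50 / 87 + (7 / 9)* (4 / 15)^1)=-3915 / 1531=-2.56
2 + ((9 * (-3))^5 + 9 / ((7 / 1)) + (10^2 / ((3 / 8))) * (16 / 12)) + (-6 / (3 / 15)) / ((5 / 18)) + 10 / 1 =-903964708 / 63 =-14348646.16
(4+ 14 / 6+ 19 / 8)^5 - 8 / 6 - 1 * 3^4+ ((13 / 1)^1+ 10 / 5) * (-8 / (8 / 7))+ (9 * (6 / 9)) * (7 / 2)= 397453770257 / 7962624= 49914.92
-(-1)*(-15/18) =-5/6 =-0.83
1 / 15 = 0.07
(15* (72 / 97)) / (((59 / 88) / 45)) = 4276800 / 5723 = 747.30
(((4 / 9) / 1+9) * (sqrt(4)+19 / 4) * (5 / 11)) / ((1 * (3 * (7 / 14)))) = 425 / 22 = 19.32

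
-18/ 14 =-9/ 7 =-1.29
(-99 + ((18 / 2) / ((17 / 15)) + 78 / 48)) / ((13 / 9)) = -109467 / 1768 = -61.92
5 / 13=0.38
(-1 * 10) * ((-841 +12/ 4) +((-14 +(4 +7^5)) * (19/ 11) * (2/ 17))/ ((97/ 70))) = -26799580/ 1649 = -16252.02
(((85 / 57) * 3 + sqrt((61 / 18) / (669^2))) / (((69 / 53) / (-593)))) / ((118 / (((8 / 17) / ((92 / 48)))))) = -2514320 / 593009 - 251432 * sqrt(122) / 1064888109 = -4.24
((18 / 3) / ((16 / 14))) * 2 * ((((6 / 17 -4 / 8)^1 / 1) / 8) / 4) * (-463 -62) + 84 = 237909 / 2176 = 109.33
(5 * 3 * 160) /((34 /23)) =27600 /17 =1623.53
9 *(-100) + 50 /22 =-9875 /11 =-897.73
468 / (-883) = -468 / 883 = -0.53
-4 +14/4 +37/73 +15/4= 1097/292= 3.76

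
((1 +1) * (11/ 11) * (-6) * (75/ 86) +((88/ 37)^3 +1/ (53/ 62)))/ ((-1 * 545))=-480041536/ 62913811915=-0.01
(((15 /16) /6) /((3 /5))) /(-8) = -25 /768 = -0.03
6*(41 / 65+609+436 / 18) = 741608 / 195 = 3803.12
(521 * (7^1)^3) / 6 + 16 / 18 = 29784.72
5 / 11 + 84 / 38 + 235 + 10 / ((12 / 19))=317887 / 1254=253.50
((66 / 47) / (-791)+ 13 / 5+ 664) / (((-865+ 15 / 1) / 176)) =-10904133768 / 79001125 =-138.03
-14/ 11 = -1.27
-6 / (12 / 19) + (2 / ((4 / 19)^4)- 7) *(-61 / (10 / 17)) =-26845177 / 256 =-104863.97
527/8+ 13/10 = 67.18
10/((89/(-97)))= -970/89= -10.90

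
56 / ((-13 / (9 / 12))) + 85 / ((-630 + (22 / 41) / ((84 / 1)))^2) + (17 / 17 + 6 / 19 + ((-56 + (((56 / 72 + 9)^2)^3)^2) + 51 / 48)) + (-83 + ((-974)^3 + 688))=1001893968107728216397655077860577316103 / 1313607547805018914995526512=762704180393.79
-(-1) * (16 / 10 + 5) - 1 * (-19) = 128 / 5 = 25.60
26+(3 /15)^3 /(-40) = 129999 /5000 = 26.00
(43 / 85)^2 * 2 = 3698 / 7225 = 0.51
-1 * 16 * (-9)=144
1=1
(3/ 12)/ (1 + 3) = 1/ 16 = 0.06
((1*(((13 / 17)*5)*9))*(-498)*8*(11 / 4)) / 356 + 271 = -1192292 / 1513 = -788.03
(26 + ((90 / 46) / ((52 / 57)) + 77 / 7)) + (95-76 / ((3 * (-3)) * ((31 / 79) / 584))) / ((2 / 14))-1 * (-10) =29593343635 / 333684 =88686.73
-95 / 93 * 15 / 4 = -475 / 124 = -3.83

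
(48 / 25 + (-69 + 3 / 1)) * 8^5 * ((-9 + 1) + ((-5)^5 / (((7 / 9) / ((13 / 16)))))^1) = 1202517282816 / 175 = 6871527330.38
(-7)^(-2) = 1 / 49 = 0.02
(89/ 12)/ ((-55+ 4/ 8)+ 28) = -89/ 318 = -0.28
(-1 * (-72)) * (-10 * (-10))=7200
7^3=343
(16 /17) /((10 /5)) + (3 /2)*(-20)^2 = 10208 /17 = 600.47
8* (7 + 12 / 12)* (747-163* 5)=-4352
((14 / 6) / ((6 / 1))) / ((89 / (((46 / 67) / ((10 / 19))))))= 3059 / 536670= 0.01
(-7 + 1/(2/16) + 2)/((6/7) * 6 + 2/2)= 21/43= 0.49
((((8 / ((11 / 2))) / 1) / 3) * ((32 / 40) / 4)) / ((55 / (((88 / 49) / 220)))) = 32 / 2223375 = 0.00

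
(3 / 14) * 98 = 21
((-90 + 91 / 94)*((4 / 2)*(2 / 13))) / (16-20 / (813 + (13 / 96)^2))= -62707050713 / 36568384216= -1.71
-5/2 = -2.50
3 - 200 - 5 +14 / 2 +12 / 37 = -7203 / 37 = -194.68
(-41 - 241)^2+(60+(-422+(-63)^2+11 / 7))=581928 / 7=83132.57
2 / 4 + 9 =19 / 2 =9.50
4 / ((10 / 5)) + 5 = 7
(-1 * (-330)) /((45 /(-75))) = -550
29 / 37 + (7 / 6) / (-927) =161039 / 205794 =0.78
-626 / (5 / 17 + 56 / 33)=-351186 / 1117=-314.40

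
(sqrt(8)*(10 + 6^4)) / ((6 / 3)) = 1306*sqrt(2) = 1846.96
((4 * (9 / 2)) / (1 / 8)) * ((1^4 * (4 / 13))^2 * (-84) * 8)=-1548288 / 169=-9161.47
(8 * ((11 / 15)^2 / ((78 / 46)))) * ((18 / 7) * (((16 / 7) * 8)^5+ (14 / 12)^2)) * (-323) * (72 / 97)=-3197818090.77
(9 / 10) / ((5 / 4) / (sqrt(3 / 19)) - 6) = -1296 / 6265 - 18 * sqrt(57) / 1253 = -0.32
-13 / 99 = -0.13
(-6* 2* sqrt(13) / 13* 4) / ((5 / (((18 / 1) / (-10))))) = 432* sqrt(13) / 325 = 4.79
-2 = -2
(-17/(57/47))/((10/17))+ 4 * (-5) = -24983/570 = -43.83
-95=-95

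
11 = 11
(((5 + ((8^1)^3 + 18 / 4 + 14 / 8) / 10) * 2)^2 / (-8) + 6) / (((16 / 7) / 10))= -36031303 / 5120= -7037.36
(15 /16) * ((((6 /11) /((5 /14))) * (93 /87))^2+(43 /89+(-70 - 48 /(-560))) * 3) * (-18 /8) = 4399724722527 /10143536480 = 433.75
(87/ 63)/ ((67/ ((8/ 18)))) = 116/ 12663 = 0.01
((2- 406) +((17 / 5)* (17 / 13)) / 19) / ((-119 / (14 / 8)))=5.94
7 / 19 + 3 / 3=26 / 19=1.37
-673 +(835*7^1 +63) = 5235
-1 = -1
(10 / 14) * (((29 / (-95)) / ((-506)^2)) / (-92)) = 29 / 3132856496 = 0.00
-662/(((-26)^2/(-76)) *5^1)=14.89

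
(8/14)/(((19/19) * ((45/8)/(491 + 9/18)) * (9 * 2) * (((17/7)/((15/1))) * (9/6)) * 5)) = 15728/6885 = 2.28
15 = 15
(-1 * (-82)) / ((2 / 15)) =615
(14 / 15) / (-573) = -14 / 8595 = -0.00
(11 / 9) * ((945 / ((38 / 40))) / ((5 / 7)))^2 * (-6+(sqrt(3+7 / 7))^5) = 61630544.04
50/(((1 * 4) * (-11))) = -25/22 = -1.14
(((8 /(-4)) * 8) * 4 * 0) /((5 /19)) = 0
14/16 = 7/8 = 0.88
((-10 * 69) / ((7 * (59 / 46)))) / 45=-2116 / 1239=-1.71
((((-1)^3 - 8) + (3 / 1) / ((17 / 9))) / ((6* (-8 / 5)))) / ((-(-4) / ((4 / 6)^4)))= 35 / 918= 0.04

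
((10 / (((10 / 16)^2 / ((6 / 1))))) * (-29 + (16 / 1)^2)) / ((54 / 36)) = 116224 / 5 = 23244.80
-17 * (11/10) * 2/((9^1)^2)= -0.46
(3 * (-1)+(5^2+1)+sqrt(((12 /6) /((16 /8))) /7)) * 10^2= 100 * sqrt(7) /7+2300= 2337.80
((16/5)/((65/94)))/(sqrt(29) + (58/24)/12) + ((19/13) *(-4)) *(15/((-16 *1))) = 31186944 *sqrt(29)/195163475 + 146671071/26919100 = 6.31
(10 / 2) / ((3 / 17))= 85 / 3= 28.33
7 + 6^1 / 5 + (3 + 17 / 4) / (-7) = 1003 / 140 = 7.16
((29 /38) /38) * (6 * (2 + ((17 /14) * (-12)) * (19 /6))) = -26883 /5054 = -5.32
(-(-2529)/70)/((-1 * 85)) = -2529/5950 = -0.43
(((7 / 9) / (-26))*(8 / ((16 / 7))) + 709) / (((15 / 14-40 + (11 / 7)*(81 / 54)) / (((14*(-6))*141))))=229582.39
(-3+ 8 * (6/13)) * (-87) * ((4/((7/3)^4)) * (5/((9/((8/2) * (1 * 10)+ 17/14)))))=-186.10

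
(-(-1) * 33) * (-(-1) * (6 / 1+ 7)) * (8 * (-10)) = -34320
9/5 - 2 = -1/5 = -0.20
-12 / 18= -2 / 3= -0.67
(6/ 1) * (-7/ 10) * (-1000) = 4200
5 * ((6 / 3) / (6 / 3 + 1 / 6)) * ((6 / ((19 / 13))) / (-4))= -90 / 19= -4.74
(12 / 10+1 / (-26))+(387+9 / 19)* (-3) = -2868311 / 2470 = -1161.26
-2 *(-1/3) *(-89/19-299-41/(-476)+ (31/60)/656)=-27018021349/133489440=-202.40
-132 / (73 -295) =22 / 37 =0.59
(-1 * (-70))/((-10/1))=-7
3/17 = 0.18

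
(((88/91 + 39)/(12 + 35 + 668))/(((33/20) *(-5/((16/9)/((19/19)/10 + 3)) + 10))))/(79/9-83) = -349152/980100121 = -0.00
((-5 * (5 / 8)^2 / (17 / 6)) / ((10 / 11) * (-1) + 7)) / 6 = -1375 / 72896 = -0.02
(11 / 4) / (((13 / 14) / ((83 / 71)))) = 6391 / 1846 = 3.46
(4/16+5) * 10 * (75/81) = 875/18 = 48.61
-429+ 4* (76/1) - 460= -585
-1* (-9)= 9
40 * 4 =160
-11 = -11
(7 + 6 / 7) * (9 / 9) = 55 / 7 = 7.86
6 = 6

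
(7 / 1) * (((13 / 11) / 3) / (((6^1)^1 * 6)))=91 / 1188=0.08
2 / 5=0.40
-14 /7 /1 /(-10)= 1 /5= 0.20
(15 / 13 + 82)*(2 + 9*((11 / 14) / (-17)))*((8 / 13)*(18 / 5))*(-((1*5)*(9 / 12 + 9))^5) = -1223843544714375 / 15232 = -80346871370.43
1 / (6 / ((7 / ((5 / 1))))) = 7 / 30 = 0.23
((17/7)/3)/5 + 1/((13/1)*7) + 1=1601/1365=1.17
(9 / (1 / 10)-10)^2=6400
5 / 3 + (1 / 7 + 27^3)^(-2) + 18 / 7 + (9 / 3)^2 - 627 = -244683223183807 / 398661470004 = -613.76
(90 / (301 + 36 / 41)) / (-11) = -3690 / 136147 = -0.03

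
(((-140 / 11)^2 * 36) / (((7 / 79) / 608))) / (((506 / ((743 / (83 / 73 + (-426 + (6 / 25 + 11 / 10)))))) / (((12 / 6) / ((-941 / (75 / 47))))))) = 7404274368000000 / 15736625538073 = 470.51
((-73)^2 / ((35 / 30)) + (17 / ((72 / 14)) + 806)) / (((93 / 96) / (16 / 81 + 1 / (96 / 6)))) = 456638033 / 316386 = 1443.29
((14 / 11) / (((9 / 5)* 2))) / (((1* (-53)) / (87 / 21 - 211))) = 7240 / 5247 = 1.38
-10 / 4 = -5 / 2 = -2.50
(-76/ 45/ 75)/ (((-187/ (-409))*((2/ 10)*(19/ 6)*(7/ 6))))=-6544/ 98175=-0.07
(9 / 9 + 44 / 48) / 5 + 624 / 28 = 22.67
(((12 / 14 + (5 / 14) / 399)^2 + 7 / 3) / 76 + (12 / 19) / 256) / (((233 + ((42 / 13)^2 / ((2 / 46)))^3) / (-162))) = -17659994517503559 / 35195691719666484062560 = -0.00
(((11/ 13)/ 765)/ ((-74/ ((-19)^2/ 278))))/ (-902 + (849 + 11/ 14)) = 27797/ 74777111370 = 0.00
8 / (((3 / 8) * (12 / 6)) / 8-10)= -256 / 317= -0.81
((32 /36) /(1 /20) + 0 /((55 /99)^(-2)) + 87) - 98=6.78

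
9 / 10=0.90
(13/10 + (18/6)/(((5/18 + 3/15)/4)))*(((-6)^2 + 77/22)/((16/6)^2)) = 8076249/55040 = 146.73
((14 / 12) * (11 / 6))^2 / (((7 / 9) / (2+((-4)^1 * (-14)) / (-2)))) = -11011 / 72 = -152.93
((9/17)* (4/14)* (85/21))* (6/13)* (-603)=-108540/637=-170.39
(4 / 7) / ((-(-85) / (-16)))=-64 / 595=-0.11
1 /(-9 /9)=-1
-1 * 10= -10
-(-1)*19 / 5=19 / 5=3.80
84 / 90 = 14 / 15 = 0.93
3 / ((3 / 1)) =1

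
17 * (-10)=-170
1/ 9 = 0.11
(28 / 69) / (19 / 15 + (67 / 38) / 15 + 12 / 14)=37240 / 205689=0.18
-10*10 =-100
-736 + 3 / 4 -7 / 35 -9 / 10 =-14727 / 20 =-736.35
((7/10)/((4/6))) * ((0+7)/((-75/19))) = -931/500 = -1.86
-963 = -963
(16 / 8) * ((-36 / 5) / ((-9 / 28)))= 224 / 5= 44.80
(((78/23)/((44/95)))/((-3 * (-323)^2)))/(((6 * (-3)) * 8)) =65/400096224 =0.00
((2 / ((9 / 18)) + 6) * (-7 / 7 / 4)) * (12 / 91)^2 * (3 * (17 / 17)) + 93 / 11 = 758253 / 91091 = 8.32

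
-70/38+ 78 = 1447/19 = 76.16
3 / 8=0.38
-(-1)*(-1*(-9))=9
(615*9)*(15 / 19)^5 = 4203140625 / 2476099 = 1697.48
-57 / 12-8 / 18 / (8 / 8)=-187 / 36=-5.19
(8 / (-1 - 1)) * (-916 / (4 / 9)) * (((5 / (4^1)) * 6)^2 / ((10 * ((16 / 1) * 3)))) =30915 / 32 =966.09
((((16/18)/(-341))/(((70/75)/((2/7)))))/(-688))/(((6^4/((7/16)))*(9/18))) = 5/6385091328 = 0.00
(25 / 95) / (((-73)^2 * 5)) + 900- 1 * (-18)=92948419 / 101251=918.00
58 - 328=-270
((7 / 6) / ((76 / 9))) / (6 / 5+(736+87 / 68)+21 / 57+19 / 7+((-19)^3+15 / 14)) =-0.00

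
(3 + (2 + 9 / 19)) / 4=26 / 19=1.37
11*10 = 110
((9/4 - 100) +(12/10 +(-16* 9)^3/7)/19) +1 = -59976867/2660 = -22547.69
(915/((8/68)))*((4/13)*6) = 186660/13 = 14358.46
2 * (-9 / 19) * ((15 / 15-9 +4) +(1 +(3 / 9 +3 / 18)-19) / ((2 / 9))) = 78.39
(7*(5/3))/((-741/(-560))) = 19600/2223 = 8.82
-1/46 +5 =229/46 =4.98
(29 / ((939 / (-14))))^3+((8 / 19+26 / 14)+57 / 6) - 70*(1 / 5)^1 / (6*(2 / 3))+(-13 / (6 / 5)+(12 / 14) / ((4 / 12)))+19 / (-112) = -412596150115 / 1761847848432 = -0.23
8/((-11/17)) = -136/11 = -12.36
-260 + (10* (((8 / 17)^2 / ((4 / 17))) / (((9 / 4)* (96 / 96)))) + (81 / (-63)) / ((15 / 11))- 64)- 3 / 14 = -320.97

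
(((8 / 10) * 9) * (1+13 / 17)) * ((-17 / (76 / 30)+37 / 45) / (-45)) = 40276 / 24225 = 1.66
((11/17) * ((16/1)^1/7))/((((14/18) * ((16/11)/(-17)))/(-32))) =34848/49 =711.18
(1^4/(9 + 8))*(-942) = -942/17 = -55.41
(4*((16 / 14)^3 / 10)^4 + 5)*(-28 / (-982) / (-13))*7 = -0.08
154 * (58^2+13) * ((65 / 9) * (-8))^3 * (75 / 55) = -33238325120000 / 243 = -136783230946.50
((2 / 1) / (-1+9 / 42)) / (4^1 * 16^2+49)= -0.00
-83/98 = -0.85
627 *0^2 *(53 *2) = 0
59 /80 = 0.74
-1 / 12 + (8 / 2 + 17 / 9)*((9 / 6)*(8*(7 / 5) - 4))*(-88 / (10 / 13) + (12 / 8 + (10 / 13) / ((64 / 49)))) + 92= -109996639 / 15600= -7051.07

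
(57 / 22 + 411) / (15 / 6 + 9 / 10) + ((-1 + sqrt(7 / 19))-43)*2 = 2*sqrt(133) / 19 + 12583 / 374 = 34.86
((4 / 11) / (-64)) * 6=-3 / 88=-0.03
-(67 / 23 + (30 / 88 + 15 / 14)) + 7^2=316475 / 7084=44.67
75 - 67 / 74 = 5483 / 74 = 74.09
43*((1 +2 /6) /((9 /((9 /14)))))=86 /21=4.10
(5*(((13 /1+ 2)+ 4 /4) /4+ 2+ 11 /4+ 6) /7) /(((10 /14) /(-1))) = -59 /4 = -14.75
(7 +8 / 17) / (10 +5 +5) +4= 1487 / 340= 4.37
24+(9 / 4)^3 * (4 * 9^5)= 43047105 / 16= 2690444.06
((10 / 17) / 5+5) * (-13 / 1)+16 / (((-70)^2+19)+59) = -2814923 / 42313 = -66.53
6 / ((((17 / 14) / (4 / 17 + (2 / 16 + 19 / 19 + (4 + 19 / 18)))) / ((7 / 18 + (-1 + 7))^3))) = 83604019625 / 10112688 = 8267.24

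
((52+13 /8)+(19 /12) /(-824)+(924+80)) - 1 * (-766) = 18031985 /9888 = 1823.62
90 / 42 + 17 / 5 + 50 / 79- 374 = -367.82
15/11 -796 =-794.64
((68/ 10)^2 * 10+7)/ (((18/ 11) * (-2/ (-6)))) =25817/ 30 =860.57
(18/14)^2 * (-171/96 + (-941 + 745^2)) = 1436181111/1568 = 915931.83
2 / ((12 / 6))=1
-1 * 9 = -9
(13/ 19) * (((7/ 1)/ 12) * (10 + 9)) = 91/ 12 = 7.58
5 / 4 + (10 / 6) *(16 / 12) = 125 / 36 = 3.47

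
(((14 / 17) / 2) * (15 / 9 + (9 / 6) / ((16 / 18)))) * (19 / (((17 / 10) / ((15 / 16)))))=535325 / 36992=14.47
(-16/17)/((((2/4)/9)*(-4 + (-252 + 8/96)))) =3456/52207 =0.07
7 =7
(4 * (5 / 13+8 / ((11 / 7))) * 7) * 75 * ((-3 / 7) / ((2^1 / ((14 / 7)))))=-4927.97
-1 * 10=-10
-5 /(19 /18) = -90 /19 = -4.74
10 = 10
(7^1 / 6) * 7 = 49 / 6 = 8.17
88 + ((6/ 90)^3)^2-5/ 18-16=1633921877/ 22781250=71.72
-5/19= -0.26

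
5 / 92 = 0.05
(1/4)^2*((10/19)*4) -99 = -3757/38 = -98.87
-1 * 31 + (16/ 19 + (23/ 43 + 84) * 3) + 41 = 216053/ 817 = 264.45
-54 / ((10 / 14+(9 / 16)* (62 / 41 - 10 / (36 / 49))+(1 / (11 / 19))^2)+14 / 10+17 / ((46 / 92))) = -300041280 / 179425333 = -1.67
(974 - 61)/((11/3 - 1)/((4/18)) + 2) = 913/14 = 65.21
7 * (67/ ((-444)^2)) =0.00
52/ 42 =26/ 21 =1.24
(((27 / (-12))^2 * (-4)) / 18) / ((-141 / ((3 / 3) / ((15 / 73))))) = 73 / 1880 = 0.04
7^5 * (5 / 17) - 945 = 67970 / 17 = 3998.24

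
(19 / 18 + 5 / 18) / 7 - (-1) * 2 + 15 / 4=499 / 84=5.94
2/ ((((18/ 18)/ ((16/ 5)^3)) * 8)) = 1024/ 125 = 8.19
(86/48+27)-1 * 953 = -924.21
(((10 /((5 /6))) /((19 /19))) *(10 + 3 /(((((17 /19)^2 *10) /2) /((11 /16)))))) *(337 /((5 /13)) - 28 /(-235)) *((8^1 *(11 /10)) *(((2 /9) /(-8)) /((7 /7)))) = -36714682147 /1358300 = -27029.88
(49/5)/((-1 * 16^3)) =-0.00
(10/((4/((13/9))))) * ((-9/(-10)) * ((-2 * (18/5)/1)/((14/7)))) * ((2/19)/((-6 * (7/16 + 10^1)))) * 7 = 2184/15865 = 0.14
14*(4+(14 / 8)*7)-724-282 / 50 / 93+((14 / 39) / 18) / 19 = -5132911711 / 10336950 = -496.56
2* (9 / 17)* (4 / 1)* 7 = 504 / 17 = 29.65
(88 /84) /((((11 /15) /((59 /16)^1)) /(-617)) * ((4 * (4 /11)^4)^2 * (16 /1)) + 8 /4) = 39016531725215 /74485166496769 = 0.52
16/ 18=8/ 9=0.89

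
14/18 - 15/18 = -1/18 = -0.06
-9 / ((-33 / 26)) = 7.09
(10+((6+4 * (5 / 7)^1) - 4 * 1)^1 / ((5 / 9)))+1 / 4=2659 / 140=18.99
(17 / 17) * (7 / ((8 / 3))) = 21 / 8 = 2.62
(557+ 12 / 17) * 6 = 56886 / 17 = 3346.24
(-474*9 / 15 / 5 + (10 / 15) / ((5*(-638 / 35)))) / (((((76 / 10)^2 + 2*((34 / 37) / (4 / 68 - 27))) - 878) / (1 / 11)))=11531998717 / 1829190342276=0.01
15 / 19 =0.79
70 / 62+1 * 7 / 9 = 1.91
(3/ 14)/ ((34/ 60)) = 0.38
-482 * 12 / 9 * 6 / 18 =-214.22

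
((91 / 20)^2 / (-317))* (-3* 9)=223587 / 126800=1.76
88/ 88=1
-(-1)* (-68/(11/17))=-1156/11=-105.09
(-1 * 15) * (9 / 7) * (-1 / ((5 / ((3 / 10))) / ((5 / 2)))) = 81 / 28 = 2.89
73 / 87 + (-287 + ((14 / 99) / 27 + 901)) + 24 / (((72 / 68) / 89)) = 2632.18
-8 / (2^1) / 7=-4 / 7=-0.57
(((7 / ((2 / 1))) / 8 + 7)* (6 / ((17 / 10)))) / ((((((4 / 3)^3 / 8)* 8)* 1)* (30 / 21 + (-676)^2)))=19845 / 818903552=0.00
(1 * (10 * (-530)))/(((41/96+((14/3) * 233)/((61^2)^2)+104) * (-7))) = 7044763900800/971632622863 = 7.25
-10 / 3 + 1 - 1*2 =-13 / 3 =-4.33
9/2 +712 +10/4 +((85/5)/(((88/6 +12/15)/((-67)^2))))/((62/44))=15177169/3596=4220.57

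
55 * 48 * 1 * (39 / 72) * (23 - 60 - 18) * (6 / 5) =-94380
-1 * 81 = -81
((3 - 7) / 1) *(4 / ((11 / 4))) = -64 / 11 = -5.82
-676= -676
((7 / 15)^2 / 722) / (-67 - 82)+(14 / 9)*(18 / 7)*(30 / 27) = 35859317 / 8068350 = 4.44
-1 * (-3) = 3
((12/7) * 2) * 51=1224/7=174.86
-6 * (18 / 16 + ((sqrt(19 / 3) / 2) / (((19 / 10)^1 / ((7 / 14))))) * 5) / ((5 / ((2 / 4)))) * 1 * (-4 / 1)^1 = 27 / 10 + 10 * sqrt(57) / 19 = 6.67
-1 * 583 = -583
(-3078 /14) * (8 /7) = -12312 /49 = -251.27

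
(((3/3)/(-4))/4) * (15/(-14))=15/224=0.07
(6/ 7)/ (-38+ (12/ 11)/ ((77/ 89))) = -363/ 15559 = -0.02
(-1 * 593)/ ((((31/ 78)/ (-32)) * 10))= 740064/ 155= 4774.61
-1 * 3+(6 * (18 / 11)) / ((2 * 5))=-111 / 55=-2.02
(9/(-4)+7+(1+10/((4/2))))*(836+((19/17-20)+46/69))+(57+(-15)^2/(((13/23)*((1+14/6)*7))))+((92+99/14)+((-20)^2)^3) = 1188262413511/18564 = 64008964.31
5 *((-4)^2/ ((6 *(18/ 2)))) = 40/ 27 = 1.48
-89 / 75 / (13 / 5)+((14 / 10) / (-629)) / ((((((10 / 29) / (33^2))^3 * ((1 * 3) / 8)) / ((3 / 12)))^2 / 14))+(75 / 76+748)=-4002460406973513678194710900931 / 291305625000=-13739729217290306969.51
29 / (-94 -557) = -29 / 651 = -0.04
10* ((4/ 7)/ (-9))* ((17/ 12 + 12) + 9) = -2690/ 189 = -14.23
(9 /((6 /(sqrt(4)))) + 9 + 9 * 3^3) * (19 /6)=1615 /2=807.50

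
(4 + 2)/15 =2/5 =0.40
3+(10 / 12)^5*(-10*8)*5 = -76667 / 486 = -157.75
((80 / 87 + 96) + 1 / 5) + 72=73567 / 435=169.12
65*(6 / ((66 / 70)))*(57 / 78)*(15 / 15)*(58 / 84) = 13775 / 66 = 208.71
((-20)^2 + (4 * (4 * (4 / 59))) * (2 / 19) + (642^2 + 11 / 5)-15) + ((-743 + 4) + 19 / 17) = 39239642852 / 95285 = 411813.43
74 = 74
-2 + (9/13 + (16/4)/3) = 1/39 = 0.03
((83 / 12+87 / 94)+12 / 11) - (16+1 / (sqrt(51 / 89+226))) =-43843 / 6204 - sqrt(1794685) / 20165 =-7.13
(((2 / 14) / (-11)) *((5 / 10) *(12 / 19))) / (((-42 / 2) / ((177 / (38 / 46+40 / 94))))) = 0.03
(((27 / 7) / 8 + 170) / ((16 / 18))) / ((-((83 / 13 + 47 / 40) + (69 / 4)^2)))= -5584995 / 8885156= -0.63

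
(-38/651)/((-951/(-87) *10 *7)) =-551/7222845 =-0.00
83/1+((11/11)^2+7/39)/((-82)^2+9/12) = 87072247/1049061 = 83.00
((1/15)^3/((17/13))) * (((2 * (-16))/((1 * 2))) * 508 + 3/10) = -1.84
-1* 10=-10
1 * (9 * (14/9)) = 14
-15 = -15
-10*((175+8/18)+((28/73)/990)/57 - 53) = -504396448/411939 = -1224.44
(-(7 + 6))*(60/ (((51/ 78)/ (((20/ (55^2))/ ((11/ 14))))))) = -227136/ 22627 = -10.04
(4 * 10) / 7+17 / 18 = 839 / 126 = 6.66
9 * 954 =8586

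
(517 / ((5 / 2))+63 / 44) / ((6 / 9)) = 137433 / 440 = 312.35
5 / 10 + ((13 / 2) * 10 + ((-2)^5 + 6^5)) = 15619 / 2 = 7809.50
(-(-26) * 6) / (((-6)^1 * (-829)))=26 / 829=0.03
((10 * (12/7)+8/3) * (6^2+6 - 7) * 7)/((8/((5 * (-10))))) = -91000/3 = -30333.33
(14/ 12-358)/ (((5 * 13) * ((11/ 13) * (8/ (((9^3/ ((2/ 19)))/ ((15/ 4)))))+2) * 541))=-3294999/ 650617420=-0.01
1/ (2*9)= 1/ 18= 0.06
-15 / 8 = -1.88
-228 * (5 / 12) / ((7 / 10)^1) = -950 / 7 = -135.71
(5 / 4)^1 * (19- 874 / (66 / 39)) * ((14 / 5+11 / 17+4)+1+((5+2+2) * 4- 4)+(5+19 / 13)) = -70908912 / 2431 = -29168.62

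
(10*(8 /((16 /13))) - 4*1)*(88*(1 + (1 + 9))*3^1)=177144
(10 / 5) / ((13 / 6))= 12 / 13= 0.92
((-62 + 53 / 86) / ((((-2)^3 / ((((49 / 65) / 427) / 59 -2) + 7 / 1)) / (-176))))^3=-313354879289669728979326592483112 / 1017866864488012040125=-307854484925.48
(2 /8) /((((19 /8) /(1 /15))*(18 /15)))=1 /171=0.01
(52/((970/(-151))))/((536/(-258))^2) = -32666283/17417320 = -1.88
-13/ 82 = -0.16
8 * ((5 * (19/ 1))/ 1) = 760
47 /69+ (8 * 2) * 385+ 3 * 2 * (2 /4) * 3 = 425708 /69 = 6169.68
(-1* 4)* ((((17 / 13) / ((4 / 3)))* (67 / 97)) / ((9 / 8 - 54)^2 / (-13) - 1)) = 3264 / 260251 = 0.01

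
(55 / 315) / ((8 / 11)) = 121 / 504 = 0.24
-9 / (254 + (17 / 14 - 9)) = -14 / 383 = -0.04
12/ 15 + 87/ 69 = 237/ 115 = 2.06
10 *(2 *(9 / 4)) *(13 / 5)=117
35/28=5/4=1.25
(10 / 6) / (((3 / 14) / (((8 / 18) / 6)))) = 140 / 243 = 0.58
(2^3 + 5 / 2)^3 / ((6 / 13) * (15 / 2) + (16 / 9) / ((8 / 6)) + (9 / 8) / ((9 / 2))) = 361179 / 1574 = 229.47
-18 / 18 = -1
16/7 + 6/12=39/14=2.79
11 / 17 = 0.65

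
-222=-222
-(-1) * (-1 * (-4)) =4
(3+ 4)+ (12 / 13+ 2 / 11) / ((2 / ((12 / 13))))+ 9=30692 / 1859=16.51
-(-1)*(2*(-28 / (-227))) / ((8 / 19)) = 133 / 227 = 0.59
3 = 3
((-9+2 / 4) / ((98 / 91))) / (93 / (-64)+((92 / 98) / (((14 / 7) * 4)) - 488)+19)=24752 / 1474973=0.02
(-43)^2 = 1849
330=330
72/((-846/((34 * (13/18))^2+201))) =-260488/3807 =-68.42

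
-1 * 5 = -5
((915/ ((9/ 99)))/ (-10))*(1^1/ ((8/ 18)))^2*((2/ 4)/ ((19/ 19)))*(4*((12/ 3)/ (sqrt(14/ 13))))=-163053*sqrt(182)/ 56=-39280.45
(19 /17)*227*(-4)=-17252 /17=-1014.82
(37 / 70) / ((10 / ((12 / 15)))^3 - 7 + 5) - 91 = -49714517 / 546315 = -91.00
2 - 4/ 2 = 0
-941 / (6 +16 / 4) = -94.10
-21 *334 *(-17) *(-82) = -9777516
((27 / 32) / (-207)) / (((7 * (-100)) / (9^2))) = 243 / 515200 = 0.00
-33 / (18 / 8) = -14.67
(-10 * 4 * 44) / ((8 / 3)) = -660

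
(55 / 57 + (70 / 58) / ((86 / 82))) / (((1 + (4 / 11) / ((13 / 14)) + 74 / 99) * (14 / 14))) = 64513020 / 65226829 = 0.99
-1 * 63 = -63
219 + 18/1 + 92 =329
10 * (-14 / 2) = -70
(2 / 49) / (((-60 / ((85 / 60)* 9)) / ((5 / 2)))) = -17 / 784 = -0.02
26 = 26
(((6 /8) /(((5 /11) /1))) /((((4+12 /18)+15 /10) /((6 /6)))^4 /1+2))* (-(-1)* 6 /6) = 10692 /9383765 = 0.00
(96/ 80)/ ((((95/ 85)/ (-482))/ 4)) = -196656/ 95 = -2070.06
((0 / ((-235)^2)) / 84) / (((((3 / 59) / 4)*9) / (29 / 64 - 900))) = 0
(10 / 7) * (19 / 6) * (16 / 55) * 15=1520 / 77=19.74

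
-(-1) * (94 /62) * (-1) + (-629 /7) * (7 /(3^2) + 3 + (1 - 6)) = 211528 /1953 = 108.31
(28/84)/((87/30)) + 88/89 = 8546/7743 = 1.10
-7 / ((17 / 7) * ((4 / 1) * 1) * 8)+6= 3215 / 544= 5.91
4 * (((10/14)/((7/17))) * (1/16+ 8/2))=5525/196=28.19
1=1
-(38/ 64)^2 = -361/ 1024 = -0.35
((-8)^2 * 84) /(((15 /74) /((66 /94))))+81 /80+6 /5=18623.76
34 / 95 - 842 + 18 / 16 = -638793 / 760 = -840.52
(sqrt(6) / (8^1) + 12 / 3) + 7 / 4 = sqrt(6) / 8 + 23 / 4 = 6.06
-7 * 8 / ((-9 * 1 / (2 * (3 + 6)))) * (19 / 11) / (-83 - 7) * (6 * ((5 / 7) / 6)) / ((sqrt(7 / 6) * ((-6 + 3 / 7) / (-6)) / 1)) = -304 * sqrt(42) / 1287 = -1.53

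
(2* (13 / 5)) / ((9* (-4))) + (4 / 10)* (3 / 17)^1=-113 / 1530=-0.07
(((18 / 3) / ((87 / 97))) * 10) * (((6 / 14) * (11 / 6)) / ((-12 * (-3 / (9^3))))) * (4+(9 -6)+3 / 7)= 11235510 / 1421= 7906.76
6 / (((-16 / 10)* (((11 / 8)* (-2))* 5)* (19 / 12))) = 0.17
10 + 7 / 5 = 57 / 5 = 11.40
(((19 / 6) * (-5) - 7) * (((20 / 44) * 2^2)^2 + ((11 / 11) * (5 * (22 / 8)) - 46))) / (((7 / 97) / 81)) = 5026471227 / 6776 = 741805.08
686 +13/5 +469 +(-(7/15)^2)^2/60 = 3516212401/3037500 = 1157.60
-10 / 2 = -5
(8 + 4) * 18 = 216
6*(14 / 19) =84 / 19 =4.42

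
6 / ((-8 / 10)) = -15 / 2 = -7.50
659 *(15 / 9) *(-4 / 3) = -13180 / 9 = -1464.44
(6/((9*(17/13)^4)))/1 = 57122/250563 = 0.23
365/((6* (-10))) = -73/12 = -6.08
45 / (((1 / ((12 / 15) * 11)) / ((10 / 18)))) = 220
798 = 798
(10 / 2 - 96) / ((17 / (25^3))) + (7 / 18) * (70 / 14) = -25593155 / 306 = -83637.76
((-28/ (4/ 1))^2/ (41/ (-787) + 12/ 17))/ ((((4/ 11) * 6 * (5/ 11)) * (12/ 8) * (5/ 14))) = 555268637/ 3936150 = 141.07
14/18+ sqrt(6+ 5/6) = 7/9+ sqrt(246)/6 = 3.39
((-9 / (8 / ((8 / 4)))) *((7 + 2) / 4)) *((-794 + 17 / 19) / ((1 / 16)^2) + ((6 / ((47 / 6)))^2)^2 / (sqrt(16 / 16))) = 95297197675680 / 92713939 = 1027862.68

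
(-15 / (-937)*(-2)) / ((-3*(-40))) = -1 / 3748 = -0.00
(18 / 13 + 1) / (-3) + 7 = 242 / 39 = 6.21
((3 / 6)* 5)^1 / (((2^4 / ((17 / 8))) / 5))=425 / 256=1.66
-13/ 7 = -1.86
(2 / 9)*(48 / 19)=32 / 57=0.56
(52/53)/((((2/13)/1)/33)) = 11154/53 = 210.45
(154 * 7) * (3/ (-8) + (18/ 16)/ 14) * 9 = -22869/ 8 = -2858.62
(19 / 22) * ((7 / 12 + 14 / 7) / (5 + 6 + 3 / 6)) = 589 / 3036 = 0.19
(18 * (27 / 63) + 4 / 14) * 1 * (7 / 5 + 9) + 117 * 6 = 3926 / 5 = 785.20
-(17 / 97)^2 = -289 / 9409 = -0.03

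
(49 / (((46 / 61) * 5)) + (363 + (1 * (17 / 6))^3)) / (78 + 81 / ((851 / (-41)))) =366474899 / 68101560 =5.38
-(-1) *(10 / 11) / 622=5 / 3421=0.00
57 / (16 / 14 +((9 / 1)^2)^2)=399 / 45935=0.01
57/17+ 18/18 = 74/17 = 4.35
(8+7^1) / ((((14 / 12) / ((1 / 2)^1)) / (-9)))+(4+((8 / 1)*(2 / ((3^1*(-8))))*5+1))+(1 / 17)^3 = -5797319 / 103173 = -56.19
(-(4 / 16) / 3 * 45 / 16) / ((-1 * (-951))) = -0.00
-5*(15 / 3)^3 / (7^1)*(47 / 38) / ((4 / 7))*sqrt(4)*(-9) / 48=88125 / 1216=72.47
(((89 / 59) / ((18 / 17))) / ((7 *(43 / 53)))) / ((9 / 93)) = 2485859 / 958986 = 2.59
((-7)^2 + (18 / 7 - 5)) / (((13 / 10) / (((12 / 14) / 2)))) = 15.35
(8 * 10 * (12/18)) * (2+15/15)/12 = 13.33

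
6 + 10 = 16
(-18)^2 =324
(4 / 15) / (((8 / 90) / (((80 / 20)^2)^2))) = 768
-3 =-3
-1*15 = -15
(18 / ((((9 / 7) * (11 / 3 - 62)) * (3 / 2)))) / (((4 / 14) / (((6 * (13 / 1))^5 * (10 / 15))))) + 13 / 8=-215575685819 / 200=-1077878429.10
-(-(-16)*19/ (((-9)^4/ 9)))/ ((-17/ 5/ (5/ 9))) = 7600/ 111537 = 0.07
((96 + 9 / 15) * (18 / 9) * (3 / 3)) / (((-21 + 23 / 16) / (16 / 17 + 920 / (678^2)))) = -9493312192 / 1019157735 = -9.31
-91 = -91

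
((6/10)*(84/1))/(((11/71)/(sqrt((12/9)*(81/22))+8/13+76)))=53676*sqrt(66)/605+17820432/715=25644.45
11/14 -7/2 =-19/7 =-2.71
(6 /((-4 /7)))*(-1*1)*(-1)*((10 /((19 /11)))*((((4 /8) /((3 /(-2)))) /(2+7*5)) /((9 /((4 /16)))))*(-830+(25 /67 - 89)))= -1974665 /141303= -13.97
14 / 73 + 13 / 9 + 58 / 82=63128 / 26937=2.34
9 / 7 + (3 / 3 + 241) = 1703 / 7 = 243.29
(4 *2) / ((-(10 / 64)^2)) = -8192 / 25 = -327.68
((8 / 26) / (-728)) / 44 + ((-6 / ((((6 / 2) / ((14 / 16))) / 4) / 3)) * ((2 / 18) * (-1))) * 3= 728727 / 104104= 7.00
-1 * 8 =-8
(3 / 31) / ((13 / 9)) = 27 / 403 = 0.07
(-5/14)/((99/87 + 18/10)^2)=-105125/2540664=-0.04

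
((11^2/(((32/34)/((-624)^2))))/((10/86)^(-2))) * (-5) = -6257394000/1849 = -3384204.43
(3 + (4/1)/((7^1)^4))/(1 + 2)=1.00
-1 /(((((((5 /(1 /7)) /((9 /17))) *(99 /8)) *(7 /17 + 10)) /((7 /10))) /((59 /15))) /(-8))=32 /12375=0.00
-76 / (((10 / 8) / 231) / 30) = -421344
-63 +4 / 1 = -59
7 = 7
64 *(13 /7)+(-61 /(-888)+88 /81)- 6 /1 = 19134905 /167832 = 114.01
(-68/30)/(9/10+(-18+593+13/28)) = -952/242073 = -0.00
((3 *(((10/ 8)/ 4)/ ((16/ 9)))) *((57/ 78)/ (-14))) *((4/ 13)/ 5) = -513/ 302848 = -0.00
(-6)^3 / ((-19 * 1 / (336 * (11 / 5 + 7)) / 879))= 2934537984 / 95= 30889873.52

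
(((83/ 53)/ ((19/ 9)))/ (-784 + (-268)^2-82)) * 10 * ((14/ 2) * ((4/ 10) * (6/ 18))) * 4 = 13944/ 35727353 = 0.00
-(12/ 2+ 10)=-16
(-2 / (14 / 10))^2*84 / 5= 240 / 7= 34.29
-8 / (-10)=4 / 5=0.80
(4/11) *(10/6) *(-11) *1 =-20/3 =-6.67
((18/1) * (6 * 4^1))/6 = 72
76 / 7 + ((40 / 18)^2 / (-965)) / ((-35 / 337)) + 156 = 2609248 / 15633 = 166.91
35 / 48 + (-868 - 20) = -42589 / 48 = -887.27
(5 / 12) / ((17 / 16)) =20 / 51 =0.39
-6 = -6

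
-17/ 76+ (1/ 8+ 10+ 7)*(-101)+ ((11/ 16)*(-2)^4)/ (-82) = -10781253/ 6232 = -1729.98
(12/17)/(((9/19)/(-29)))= -2204/51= -43.22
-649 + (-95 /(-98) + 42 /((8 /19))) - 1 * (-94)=-89039 /196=-454.28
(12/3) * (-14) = -56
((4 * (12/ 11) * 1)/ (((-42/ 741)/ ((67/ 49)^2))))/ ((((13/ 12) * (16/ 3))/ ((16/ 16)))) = -4605714/ 184877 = -24.91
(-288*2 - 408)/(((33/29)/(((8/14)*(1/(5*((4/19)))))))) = -180728/385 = -469.42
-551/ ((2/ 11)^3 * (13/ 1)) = -7051.74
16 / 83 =0.19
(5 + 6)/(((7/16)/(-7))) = -176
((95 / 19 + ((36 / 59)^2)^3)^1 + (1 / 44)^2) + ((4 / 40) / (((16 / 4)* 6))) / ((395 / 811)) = 306072612359281337 / 60480558161147850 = 5.06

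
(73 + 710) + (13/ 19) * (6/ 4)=29793/ 38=784.03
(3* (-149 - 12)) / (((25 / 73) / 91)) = -3208569 / 25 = -128342.76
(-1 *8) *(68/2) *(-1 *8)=2176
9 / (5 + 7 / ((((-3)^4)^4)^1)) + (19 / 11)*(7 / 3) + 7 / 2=6024584429 / 645700836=9.33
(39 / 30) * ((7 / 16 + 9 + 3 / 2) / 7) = 65 / 32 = 2.03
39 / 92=0.42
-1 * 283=-283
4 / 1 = 4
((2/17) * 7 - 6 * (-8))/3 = 830/51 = 16.27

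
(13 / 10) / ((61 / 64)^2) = 26624 / 18605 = 1.43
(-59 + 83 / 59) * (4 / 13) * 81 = -1100952 / 767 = -1435.40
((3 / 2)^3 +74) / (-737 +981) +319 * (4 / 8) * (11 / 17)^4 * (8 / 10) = 18492047511 / 815164960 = 22.69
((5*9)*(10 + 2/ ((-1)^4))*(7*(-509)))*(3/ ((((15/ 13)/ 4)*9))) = -2223312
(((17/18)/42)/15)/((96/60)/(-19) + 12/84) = 323/12636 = 0.03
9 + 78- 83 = 4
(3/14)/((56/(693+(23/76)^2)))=12009891/4528384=2.65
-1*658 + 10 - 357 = -1005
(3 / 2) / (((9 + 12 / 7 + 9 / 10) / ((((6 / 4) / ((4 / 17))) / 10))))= 357 / 4336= 0.08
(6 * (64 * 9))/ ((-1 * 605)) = -3456/ 605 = -5.71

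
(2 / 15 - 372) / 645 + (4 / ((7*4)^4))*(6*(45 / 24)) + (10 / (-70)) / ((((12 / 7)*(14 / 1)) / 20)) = -4136067793 / 5946796800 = -0.70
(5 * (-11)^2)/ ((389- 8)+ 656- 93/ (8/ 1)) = 4840/ 8203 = 0.59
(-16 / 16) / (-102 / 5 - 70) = 5 / 452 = 0.01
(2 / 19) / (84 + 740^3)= 1 / 3849628798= 0.00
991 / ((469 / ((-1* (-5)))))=4955 / 469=10.57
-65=-65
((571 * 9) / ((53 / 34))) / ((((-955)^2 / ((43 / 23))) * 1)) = 7513218 / 1111758475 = 0.01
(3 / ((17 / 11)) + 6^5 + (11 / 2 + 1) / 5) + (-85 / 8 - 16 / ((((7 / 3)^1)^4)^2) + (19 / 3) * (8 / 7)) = 91445340911017 / 11760194040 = 7775.84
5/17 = 0.29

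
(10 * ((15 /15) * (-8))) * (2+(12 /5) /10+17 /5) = -2256 /5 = -451.20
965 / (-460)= -193 / 92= -2.10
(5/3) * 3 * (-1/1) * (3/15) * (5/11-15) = 160/11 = 14.55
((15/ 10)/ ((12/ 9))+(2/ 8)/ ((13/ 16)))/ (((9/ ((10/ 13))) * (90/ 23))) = 3427/ 109512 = 0.03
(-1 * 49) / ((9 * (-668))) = 49 / 6012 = 0.01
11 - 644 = -633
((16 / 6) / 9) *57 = 152 / 9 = 16.89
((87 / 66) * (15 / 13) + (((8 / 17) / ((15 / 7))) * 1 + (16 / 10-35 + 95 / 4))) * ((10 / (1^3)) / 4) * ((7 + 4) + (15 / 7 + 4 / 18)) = -264.27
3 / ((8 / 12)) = 9 / 2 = 4.50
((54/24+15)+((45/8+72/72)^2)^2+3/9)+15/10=23905939/12288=1945.47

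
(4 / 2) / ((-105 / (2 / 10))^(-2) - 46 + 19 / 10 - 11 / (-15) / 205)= -45202500 / 996634193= -0.05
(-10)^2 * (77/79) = 7700/79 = 97.47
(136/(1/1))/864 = 17/108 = 0.16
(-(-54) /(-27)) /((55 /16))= -32 /55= -0.58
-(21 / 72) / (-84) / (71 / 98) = 49 / 10224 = 0.00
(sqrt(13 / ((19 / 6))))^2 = 78 / 19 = 4.11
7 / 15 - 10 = -143 / 15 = -9.53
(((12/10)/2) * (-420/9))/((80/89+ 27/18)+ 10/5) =-4984/783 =-6.37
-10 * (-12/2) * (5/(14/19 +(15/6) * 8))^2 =135375/38809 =3.49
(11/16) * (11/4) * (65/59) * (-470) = -1848275/1888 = -978.96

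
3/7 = 0.43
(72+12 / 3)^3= 438976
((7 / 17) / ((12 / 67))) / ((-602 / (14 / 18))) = -0.00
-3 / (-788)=3 / 788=0.00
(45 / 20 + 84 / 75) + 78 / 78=437 / 100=4.37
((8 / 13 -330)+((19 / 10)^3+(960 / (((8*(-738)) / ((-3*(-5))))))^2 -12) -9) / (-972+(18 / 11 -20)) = 81147718003 / 238066582000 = 0.34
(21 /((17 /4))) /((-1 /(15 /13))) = -1260 /221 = -5.70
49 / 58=0.84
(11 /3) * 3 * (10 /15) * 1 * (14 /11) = 28 /3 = 9.33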